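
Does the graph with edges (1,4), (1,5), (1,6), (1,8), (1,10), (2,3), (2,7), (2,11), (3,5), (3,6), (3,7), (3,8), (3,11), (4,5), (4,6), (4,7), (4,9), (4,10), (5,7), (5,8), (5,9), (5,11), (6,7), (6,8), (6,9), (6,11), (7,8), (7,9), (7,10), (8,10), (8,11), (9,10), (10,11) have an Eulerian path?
No (6 vertices have odd degree: {1, 2, 5, 6, 8, 9}; Eulerian path requires 0 or 2)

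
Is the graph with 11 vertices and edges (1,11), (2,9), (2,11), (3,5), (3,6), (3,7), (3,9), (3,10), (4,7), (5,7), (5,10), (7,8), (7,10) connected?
Yes (BFS from 1 visits [1, 11, 2, 9, 3, 5, 6, 7, 10, 4, 8] — all 11 vertices reached)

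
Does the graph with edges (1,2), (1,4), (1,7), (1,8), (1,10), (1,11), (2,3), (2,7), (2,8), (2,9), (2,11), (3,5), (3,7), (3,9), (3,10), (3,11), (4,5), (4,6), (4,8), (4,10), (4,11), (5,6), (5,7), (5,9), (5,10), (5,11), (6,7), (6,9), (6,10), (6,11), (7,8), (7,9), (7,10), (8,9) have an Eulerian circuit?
No (2 vertices have odd degree: {5, 8}; Eulerian circuit requires 0)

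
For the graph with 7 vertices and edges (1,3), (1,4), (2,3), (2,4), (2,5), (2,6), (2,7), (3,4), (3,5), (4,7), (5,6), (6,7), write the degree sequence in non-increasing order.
[5, 4, 4, 3, 3, 3, 2] (degrees: deg(1)=2, deg(2)=5, deg(3)=4, deg(4)=4, deg(5)=3, deg(6)=3, deg(7)=3)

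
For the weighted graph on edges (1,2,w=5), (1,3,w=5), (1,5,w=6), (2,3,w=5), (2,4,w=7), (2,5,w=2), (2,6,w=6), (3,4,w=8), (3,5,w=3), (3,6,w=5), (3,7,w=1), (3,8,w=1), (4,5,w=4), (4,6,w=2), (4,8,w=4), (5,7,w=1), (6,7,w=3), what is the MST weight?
15 (MST edges: (1,2,w=5), (2,5,w=2), (3,7,w=1), (3,8,w=1), (4,6,w=2), (5,7,w=1), (6,7,w=3); sum of weights 5 + 2 + 1 + 1 + 2 + 1 + 3 = 15)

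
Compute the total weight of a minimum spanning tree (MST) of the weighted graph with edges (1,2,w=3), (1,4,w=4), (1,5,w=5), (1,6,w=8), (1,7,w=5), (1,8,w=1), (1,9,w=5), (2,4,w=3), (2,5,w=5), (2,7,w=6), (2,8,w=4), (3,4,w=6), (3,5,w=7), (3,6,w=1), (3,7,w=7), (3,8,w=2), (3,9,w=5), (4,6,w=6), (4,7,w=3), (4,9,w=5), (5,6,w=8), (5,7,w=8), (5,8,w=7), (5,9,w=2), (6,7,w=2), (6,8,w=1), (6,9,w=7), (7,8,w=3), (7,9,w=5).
18 (MST edges: (1,2,w=3), (1,5,w=5), (1,8,w=1), (2,4,w=3), (3,6,w=1), (5,9,w=2), (6,7,w=2), (6,8,w=1); sum of weights 3 + 5 + 1 + 3 + 1 + 2 + 2 + 1 = 18)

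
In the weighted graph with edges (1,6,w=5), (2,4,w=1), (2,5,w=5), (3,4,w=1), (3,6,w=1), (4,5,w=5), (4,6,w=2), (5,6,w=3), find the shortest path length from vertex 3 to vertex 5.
4 (path: 3 -> 6 -> 5; weights 1 + 3 = 4)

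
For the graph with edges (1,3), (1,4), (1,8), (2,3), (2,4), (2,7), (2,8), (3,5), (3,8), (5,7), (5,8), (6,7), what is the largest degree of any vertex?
4 (attained at vertices 2, 3, 8)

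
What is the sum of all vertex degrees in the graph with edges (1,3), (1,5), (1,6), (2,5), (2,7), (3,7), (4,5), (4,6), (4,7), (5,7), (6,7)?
22 (handshake: sum of degrees = 2|E| = 2 x 11 = 22)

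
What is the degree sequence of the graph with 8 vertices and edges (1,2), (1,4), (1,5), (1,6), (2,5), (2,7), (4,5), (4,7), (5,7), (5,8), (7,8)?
[5, 4, 4, 3, 3, 2, 1, 0] (degrees: deg(1)=4, deg(2)=3, deg(3)=0, deg(4)=3, deg(5)=5, deg(6)=1, deg(7)=4, deg(8)=2)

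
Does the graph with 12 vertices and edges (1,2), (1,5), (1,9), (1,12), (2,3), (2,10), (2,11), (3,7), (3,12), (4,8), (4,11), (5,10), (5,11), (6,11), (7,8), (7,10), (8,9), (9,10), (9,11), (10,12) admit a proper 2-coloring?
Yes. Partition: {1, 3, 8, 10, 11}, {2, 4, 5, 6, 7, 9, 12}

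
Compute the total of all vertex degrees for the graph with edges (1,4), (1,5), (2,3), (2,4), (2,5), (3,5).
12 (handshake: sum of degrees = 2|E| = 2 x 6 = 12)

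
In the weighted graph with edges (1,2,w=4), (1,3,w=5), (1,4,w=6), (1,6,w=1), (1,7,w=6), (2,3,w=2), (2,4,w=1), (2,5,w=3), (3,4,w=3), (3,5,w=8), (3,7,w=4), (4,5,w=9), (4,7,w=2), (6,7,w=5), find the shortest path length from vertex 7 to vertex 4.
2 (path: 7 -> 4; weights 2 = 2)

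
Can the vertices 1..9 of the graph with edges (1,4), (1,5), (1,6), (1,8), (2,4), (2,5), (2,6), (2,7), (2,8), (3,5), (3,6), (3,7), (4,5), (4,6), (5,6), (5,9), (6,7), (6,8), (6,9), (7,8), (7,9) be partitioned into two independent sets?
No (odd cycle of length 3: 5 -> 1 -> 4 -> 5)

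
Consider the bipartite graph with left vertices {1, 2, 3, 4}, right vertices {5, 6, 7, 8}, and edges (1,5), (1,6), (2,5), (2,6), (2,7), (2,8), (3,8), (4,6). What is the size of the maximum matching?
4 (matching: (1,5), (2,7), (3,8), (4,6); upper bound min(|L|,|R|) = min(4,4) = 4)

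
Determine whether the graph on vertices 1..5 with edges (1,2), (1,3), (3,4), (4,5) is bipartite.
Yes. Partition: {1, 4}, {2, 3, 5}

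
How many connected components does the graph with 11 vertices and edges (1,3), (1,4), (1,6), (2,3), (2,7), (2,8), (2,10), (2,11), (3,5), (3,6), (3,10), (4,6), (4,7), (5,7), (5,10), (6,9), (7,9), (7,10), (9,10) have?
1 (components: {1, 2, 3, 4, 5, 6, 7, 8, 9, 10, 11})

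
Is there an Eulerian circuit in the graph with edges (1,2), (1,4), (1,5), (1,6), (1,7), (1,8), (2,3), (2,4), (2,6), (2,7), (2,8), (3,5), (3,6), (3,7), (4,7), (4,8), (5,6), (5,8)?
Yes (the graph is connected and all 8 vertices have even degree)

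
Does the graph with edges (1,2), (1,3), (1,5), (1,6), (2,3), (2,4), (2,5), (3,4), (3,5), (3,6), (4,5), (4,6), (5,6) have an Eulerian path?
Yes (the graph is connected and exactly 2 vertices have odd degree: {3, 5}; any Eulerian path must start and end at those)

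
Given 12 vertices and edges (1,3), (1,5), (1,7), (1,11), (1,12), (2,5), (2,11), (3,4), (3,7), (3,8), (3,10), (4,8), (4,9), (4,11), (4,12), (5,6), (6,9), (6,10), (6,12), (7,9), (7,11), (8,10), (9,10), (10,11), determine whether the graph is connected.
Yes (BFS from 1 visits [1, 3, 5, 7, 11, 12, 4, 8, 10, 2, 6, 9] — all 12 vertices reached)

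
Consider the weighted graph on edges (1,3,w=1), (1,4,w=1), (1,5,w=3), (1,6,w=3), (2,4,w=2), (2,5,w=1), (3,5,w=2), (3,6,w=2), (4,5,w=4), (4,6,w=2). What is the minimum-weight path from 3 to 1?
1 (path: 3 -> 1; weights 1 = 1)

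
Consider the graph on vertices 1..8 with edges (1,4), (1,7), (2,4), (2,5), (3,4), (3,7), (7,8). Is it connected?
No, it has 2 components: {1, 2, 3, 4, 5, 7, 8}, {6}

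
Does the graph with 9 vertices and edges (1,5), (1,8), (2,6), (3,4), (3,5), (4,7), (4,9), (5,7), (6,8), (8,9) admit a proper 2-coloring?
Yes. Partition: {1, 3, 6, 7, 9}, {2, 4, 5, 8}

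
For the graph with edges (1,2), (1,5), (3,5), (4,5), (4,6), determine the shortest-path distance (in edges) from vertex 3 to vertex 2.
3 (path: 3 -> 5 -> 1 -> 2, 3 edges)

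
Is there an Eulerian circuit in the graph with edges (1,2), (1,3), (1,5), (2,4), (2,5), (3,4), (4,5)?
No (4 vertices have odd degree: {1, 2, 4, 5}; Eulerian circuit requires 0)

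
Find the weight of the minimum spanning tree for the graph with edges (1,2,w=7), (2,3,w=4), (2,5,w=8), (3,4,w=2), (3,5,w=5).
18 (MST edges: (1,2,w=7), (2,3,w=4), (3,4,w=2), (3,5,w=5); sum of weights 7 + 4 + 2 + 5 = 18)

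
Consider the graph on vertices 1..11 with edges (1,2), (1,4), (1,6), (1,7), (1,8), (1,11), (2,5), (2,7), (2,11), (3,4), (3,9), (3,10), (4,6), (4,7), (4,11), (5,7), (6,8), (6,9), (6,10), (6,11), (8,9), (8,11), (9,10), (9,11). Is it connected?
Yes (BFS from 1 visits [1, 2, 4, 6, 7, 8, 11, 5, 3, 9, 10] — all 11 vertices reached)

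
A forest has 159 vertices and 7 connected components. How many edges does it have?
152 (Each of the 7 component trees on V_i vertices has V_i - 1 edges; summing gives V - C = 159 - 7 = 152)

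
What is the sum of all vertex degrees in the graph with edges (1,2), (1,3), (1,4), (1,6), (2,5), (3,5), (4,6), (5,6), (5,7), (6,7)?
20 (handshake: sum of degrees = 2|E| = 2 x 10 = 20)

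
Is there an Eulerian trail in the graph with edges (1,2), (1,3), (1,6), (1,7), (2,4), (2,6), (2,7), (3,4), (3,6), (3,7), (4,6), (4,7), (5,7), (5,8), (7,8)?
Yes — and in fact it has an Eulerian circuit (the graph is connected and all 8 vertices have even degree)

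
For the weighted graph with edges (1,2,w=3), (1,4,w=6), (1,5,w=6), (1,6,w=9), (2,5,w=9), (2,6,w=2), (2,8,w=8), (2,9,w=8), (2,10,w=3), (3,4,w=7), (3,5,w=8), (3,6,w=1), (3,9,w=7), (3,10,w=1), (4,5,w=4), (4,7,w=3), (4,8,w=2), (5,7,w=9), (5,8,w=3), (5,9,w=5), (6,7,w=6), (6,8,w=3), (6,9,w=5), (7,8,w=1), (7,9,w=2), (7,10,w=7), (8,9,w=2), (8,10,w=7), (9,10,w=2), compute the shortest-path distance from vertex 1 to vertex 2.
3 (path: 1 -> 2; weights 3 = 3)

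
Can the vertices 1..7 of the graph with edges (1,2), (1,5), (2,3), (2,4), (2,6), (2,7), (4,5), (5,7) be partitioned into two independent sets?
Yes. Partition: {1, 3, 4, 6, 7}, {2, 5}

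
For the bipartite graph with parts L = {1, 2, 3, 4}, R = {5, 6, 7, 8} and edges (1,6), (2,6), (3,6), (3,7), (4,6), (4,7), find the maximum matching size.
2 (matching: (1,6), (3,7); upper bound min(|L|,|R|) = min(4,4) = 4)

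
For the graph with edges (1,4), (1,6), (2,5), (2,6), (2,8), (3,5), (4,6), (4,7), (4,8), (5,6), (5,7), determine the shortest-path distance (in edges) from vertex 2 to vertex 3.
2 (path: 2 -> 5 -> 3, 2 edges)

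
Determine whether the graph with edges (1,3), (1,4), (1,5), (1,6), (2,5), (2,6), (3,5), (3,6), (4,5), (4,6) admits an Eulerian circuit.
No (2 vertices have odd degree: {3, 4}; Eulerian circuit requires 0)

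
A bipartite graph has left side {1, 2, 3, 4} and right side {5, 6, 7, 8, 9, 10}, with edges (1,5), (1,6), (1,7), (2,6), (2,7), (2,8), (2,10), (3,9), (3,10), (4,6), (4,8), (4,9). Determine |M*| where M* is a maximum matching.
4 (matching: (1,7), (2,10), (3,9), (4,8); upper bound min(|L|,|R|) = min(4,6) = 4)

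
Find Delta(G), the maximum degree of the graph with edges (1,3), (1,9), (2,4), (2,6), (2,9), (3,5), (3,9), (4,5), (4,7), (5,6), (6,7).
3 (attained at vertices 2, 3, 4, 5, 6, 9)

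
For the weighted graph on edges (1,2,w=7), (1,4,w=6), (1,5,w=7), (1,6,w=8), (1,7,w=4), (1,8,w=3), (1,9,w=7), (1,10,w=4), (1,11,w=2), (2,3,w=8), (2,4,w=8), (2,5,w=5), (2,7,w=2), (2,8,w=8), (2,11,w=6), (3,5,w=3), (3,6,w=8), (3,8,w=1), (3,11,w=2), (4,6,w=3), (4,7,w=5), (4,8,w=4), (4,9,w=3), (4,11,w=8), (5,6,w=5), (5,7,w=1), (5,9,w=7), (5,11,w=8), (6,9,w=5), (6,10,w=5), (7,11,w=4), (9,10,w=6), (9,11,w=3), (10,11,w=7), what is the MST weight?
24 (MST edges: (1,10,w=4), (1,11,w=2), (2,7,w=2), (3,5,w=3), (3,8,w=1), (3,11,w=2), (4,6,w=3), (4,9,w=3), (5,7,w=1), (9,11,w=3); sum of weights 4 + 2 + 2 + 3 + 1 + 2 + 3 + 3 + 1 + 3 = 24)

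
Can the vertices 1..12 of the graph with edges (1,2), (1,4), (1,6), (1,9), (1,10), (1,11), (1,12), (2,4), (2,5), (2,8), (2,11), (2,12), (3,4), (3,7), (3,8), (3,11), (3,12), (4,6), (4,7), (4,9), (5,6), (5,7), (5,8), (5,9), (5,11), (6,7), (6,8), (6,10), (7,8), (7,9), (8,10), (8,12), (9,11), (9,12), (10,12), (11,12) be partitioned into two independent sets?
No (odd cycle of length 3: 4 -> 1 -> 6 -> 4)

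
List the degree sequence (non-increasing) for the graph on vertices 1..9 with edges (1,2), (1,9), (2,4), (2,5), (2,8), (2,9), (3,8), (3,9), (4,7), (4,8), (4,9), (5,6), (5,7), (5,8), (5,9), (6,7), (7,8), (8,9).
[6, 6, 5, 5, 4, 4, 2, 2, 2] (degrees: deg(1)=2, deg(2)=5, deg(3)=2, deg(4)=4, deg(5)=5, deg(6)=2, deg(7)=4, deg(8)=6, deg(9)=6)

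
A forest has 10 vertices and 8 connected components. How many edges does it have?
2 (Each of the 8 component trees on V_i vertices has V_i - 1 edges; summing gives V - C = 10 - 8 = 2)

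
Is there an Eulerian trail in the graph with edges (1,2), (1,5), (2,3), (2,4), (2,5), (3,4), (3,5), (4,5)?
Yes (the graph is connected and exactly 2 vertices have odd degree: {3, 4}; any Eulerian path must start and end at those)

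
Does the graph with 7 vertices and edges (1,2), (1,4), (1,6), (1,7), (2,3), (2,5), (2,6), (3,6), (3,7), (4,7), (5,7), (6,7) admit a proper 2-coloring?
No (odd cycle of length 3: 2 -> 1 -> 6 -> 2)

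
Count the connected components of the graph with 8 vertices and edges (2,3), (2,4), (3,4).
6 (components: {1}, {2, 3, 4}, {5}, {6}, {7}, {8})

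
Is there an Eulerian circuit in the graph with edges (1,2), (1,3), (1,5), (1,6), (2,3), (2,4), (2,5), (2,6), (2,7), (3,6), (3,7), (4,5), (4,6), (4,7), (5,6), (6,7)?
Yes (the graph is connected and all 7 vertices have even degree)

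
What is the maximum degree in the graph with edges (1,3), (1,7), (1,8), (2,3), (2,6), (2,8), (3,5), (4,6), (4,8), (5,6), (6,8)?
4 (attained at vertices 6, 8)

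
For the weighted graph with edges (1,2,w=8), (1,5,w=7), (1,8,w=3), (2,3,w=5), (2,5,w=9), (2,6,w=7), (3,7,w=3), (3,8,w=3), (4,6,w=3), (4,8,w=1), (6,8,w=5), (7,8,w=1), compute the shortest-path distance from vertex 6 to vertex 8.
4 (path: 6 -> 4 -> 8; weights 3 + 1 = 4)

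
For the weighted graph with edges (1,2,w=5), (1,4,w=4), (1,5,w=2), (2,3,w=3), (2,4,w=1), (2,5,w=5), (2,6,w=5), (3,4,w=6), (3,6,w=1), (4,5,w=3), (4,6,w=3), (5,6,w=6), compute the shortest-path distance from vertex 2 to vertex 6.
4 (path: 2 -> 3 -> 6; weights 3 + 1 = 4)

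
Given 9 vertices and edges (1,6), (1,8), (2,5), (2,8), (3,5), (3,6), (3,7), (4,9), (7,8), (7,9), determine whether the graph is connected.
Yes (BFS from 1 visits [1, 6, 8, 3, 2, 7, 5, 9, 4] — all 9 vertices reached)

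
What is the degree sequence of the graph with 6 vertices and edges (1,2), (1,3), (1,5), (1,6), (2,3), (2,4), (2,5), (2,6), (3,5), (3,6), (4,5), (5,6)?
[5, 5, 4, 4, 4, 2] (degrees: deg(1)=4, deg(2)=5, deg(3)=4, deg(4)=2, deg(5)=5, deg(6)=4)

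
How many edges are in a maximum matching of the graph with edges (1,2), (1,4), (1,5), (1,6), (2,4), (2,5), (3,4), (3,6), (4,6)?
3 (matching: (1,6), (2,5), (3,4); upper bound floor(n/2) = floor(6/2) = 3)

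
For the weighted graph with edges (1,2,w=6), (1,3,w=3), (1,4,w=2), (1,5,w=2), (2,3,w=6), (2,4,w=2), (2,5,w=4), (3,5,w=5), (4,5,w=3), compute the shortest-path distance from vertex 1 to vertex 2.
4 (path: 1 -> 4 -> 2; weights 2 + 2 = 4)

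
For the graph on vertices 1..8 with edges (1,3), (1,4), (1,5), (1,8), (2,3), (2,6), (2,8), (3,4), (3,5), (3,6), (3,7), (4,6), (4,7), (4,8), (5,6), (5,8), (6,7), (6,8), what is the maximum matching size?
4 (matching: (1,4), (2,6), (3,7), (5,8); upper bound floor(n/2) = floor(8/2) = 4)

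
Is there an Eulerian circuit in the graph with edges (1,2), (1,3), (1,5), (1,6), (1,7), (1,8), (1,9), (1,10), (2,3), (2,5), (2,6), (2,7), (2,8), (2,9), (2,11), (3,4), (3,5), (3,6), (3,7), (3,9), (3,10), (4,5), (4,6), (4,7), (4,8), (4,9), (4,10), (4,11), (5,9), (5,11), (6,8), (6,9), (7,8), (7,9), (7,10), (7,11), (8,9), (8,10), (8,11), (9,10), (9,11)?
Yes (the graph is connected and all 11 vertices have even degree)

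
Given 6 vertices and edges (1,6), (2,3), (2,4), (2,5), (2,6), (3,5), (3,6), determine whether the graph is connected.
Yes (BFS from 1 visits [1, 6, 2, 3, 4, 5] — all 6 vertices reached)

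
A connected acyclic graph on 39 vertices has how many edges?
38 (A tree on V vertices has V - 1 edges, so 39 - 1 = 38)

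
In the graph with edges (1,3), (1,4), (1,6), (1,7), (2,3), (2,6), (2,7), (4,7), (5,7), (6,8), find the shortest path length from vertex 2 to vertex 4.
2 (path: 2 -> 7 -> 4, 2 edges)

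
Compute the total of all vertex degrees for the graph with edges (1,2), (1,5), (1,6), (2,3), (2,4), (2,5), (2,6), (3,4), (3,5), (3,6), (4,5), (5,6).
24 (handshake: sum of degrees = 2|E| = 2 x 12 = 24)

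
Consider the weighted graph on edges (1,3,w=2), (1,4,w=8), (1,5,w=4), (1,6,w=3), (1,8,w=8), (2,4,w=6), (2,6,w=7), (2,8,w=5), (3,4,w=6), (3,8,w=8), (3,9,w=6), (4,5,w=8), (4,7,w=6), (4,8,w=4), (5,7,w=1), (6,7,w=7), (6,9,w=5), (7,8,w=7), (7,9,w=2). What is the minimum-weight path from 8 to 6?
11 (path: 8 -> 1 -> 6; weights 8 + 3 = 11)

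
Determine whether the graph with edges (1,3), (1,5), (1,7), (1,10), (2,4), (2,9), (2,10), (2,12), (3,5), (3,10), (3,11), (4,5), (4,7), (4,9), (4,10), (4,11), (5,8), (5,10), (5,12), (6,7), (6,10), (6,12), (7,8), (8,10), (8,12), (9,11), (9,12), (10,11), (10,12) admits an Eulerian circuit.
No (2 vertices have odd degree: {6, 10}; Eulerian circuit requires 0)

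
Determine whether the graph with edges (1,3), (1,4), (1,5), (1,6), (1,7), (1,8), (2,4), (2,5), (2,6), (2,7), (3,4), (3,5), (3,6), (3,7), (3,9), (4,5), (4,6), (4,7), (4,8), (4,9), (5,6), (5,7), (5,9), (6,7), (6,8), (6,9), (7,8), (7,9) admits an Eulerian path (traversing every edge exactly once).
Yes (the graph is connected and exactly 2 vertices have odd degree: {5, 9}; any Eulerian path must start and end at those)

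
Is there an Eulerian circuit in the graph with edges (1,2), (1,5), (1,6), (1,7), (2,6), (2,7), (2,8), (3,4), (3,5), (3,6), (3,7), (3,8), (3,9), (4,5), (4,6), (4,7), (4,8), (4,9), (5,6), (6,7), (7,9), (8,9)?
Yes (the graph is connected and all 9 vertices have even degree)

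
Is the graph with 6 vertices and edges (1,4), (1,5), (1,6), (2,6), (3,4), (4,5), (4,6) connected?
Yes (BFS from 1 visits [1, 4, 5, 6, 3, 2] — all 6 vertices reached)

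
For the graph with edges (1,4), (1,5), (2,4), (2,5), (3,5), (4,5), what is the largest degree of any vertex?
4 (attained at vertex 5)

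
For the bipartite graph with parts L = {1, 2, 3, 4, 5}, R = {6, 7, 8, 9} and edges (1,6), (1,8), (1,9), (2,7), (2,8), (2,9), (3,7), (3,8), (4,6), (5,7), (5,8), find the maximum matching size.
4 (matching: (1,9), (2,8), (3,7), (4,6); upper bound min(|L|,|R|) = min(5,4) = 4)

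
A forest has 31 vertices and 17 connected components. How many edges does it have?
14 (Each of the 17 component trees on V_i vertices has V_i - 1 edges; summing gives V - C = 31 - 17 = 14)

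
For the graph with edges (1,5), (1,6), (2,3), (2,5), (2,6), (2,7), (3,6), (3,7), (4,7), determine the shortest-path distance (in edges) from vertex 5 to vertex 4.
3 (path: 5 -> 2 -> 7 -> 4, 3 edges)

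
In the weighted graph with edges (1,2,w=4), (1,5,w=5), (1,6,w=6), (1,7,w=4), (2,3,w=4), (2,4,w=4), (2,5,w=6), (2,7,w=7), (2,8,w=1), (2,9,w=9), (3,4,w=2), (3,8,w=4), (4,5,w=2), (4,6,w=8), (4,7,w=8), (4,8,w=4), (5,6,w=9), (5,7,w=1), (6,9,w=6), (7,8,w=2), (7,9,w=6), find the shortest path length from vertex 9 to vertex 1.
10 (path: 9 -> 7 -> 1; weights 6 + 4 = 10)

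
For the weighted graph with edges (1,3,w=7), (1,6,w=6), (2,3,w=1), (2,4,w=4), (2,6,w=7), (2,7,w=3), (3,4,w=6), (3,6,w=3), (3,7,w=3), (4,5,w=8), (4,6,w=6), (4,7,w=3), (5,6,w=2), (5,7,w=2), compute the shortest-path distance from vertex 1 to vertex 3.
7 (path: 1 -> 3; weights 7 = 7)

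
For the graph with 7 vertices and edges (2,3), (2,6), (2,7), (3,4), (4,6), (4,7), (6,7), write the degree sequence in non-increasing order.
[3, 3, 3, 3, 2, 0, 0] (degrees: deg(1)=0, deg(2)=3, deg(3)=2, deg(4)=3, deg(5)=0, deg(6)=3, deg(7)=3)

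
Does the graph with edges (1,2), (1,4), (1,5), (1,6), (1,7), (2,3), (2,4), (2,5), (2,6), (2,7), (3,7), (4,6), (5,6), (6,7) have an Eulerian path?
No (4 vertices have odd degree: {1, 4, 5, 6}; Eulerian path requires 0 or 2)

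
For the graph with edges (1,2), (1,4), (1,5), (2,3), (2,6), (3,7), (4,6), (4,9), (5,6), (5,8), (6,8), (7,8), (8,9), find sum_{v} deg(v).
26 (handshake: sum of degrees = 2|E| = 2 x 13 = 26)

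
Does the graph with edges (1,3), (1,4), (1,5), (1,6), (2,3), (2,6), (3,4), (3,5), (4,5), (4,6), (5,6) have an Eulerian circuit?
Yes (the graph is connected and all 6 vertices have even degree)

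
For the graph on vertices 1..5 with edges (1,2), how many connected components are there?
4 (components: {1, 2}, {3}, {4}, {5})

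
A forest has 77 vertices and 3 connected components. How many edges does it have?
74 (Each of the 3 component trees on V_i vertices has V_i - 1 edges; summing gives V - C = 77 - 3 = 74)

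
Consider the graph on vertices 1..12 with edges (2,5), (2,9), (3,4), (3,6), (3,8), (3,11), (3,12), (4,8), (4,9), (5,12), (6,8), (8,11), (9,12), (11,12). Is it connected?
No, it has 4 components: {1}, {2, 3, 4, 5, 6, 8, 9, 11, 12}, {7}, {10}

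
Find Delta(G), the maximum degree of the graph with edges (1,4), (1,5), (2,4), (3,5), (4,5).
3 (attained at vertices 4, 5)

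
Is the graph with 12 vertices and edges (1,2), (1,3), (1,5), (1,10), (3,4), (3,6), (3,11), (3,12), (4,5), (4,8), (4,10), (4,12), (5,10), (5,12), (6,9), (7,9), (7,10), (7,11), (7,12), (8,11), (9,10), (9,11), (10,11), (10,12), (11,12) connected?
Yes (BFS from 1 visits [1, 2, 3, 5, 10, 4, 6, 11, 12, 7, 9, 8] — all 12 vertices reached)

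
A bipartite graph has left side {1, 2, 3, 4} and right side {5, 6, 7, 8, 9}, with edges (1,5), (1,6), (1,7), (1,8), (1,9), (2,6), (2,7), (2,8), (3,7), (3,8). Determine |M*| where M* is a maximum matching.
3 (matching: (1,9), (2,8), (3,7); upper bound min(|L|,|R|) = min(4,5) = 4)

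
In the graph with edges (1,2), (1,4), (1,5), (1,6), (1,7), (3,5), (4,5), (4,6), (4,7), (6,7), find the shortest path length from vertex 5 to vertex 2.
2 (path: 5 -> 1 -> 2, 2 edges)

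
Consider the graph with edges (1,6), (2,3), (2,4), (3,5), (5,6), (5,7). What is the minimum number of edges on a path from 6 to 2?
3 (path: 6 -> 5 -> 3 -> 2, 3 edges)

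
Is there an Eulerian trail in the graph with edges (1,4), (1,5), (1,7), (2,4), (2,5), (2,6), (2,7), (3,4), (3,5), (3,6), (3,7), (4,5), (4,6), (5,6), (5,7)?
Yes (the graph is connected and exactly 2 vertices have odd degree: {1, 4}; any Eulerian path must start and end at those)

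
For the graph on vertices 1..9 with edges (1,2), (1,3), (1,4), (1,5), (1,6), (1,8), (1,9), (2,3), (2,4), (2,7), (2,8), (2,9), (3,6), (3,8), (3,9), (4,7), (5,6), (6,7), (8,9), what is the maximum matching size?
4 (matching: (1,3), (4,7), (5,6), (8,9); upper bound floor(n/2) = floor(9/2) = 4)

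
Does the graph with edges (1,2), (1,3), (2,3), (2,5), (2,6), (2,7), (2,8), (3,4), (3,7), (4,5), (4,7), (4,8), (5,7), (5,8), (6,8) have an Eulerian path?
Yes — and in fact it has an Eulerian circuit (the graph is connected and all 8 vertices have even degree)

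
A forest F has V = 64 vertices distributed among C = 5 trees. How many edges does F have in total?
59 (Each of the 5 component trees on V_i vertices has V_i - 1 edges; summing gives V - C = 64 - 5 = 59)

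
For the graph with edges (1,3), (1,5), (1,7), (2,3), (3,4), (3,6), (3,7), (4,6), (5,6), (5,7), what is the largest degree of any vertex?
5 (attained at vertex 3)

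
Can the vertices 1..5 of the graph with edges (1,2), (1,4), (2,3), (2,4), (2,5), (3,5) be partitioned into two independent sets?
No (odd cycle of length 3: 2 -> 1 -> 4 -> 2)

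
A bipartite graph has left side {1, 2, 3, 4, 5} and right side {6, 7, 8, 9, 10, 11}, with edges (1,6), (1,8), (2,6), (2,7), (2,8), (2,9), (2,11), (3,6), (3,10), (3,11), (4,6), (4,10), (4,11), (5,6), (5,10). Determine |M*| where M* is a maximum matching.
5 (matching: (1,8), (2,9), (3,10), (4,11), (5,6); upper bound min(|L|,|R|) = min(5,6) = 5)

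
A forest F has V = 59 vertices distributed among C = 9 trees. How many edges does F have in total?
50 (Each of the 9 component trees on V_i vertices has V_i - 1 edges; summing gives V - C = 59 - 9 = 50)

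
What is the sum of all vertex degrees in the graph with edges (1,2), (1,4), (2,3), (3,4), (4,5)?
10 (handshake: sum of degrees = 2|E| = 2 x 5 = 10)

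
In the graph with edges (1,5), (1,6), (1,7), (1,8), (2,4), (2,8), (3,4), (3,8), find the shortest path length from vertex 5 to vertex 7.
2 (path: 5 -> 1 -> 7, 2 edges)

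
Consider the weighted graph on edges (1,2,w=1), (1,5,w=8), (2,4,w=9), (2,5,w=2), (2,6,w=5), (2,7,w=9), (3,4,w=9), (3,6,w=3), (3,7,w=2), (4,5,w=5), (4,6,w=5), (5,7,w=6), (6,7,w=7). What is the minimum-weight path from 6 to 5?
7 (path: 6 -> 2 -> 5; weights 5 + 2 = 7)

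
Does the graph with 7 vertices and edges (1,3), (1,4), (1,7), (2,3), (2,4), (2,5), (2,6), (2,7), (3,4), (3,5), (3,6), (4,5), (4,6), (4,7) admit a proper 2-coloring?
No (odd cycle of length 3: 4 -> 1 -> 3 -> 4)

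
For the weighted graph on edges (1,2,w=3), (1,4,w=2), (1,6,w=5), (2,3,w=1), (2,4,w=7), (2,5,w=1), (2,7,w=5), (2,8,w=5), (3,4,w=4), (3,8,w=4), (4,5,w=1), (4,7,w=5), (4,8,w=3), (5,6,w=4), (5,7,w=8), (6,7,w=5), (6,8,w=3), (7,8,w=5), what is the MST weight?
16 (MST edges: (1,4,w=2), (2,3,w=1), (2,5,w=1), (2,7,w=5), (4,5,w=1), (4,8,w=3), (6,8,w=3); sum of weights 2 + 1 + 1 + 5 + 1 + 3 + 3 = 16)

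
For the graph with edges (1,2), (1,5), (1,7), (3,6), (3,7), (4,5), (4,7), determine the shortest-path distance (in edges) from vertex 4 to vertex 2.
3 (path: 4 -> 7 -> 1 -> 2, 3 edges)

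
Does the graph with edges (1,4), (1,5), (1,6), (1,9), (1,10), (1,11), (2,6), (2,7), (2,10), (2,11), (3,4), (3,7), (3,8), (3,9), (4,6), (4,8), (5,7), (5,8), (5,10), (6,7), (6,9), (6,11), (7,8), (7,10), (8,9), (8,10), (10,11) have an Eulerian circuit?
Yes (the graph is connected and all 11 vertices have even degree)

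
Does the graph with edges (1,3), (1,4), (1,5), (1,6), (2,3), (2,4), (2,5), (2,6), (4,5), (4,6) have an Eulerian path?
Yes (the graph is connected and exactly 2 vertices have odd degree: {5, 6}; any Eulerian path must start and end at those)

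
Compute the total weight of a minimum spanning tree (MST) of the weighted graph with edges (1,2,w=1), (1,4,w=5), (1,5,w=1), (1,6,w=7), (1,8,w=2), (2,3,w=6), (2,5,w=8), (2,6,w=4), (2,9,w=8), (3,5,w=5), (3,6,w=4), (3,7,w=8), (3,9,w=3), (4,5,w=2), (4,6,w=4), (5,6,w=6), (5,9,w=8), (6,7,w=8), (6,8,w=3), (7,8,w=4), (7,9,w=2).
18 (MST edges: (1,2,w=1), (1,5,w=1), (1,8,w=2), (3,6,w=4), (3,9,w=3), (4,5,w=2), (6,8,w=3), (7,9,w=2); sum of weights 1 + 1 + 2 + 4 + 3 + 2 + 3 + 2 = 18)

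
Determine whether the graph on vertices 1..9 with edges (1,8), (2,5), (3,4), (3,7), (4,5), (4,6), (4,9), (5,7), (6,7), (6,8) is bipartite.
Yes. Partition: {1, 3, 5, 6, 9}, {2, 4, 7, 8}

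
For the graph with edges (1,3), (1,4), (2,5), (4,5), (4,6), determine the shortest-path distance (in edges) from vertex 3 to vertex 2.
4 (path: 3 -> 1 -> 4 -> 5 -> 2, 4 edges)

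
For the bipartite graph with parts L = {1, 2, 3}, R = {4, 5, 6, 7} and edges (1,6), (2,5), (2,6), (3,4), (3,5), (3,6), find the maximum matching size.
3 (matching: (1,6), (2,5), (3,4); upper bound min(|L|,|R|) = min(3,4) = 3)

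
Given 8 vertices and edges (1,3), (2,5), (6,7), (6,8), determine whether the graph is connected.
No, it has 4 components: {1, 3}, {2, 5}, {4}, {6, 7, 8}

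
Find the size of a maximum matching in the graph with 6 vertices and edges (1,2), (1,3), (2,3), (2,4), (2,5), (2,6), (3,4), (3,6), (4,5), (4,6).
3 (matching: (1,3), (2,6), (4,5); upper bound floor(n/2) = floor(6/2) = 3)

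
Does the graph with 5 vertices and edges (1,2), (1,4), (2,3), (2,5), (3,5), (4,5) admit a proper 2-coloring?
No (odd cycle of length 3: 3 -> 2 -> 5 -> 3)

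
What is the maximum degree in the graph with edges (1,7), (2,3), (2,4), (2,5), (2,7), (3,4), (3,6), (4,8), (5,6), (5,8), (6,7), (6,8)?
4 (attained at vertices 2, 6)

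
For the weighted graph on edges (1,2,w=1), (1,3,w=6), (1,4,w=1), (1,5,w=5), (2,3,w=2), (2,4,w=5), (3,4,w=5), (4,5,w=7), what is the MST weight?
9 (MST edges: (1,2,w=1), (1,4,w=1), (1,5,w=5), (2,3,w=2); sum of weights 1 + 1 + 5 + 2 = 9)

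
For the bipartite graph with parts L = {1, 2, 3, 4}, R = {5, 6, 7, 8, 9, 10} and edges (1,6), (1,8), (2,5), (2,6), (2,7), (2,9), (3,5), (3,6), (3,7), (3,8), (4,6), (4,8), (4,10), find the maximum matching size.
4 (matching: (1,8), (2,9), (3,7), (4,10); upper bound min(|L|,|R|) = min(4,6) = 4)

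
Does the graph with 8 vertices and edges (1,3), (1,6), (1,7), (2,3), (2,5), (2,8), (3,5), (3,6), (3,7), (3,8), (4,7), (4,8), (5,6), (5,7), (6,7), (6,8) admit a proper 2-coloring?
No (odd cycle of length 3: 6 -> 1 -> 3 -> 6)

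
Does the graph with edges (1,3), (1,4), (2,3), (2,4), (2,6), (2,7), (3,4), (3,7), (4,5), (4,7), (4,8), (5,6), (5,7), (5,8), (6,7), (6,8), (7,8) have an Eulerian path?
Yes — and in fact it has an Eulerian circuit (the graph is connected and all 8 vertices have even degree)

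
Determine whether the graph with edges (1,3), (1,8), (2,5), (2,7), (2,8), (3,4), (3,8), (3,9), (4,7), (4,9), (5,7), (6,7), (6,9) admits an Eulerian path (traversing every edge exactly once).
No (4 vertices have odd degree: {2, 4, 8, 9}; Eulerian path requires 0 or 2)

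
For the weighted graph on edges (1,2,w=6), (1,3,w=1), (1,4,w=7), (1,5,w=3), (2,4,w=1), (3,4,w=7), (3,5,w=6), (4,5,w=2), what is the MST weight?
7 (MST edges: (1,3,w=1), (1,5,w=3), (2,4,w=1), (4,5,w=2); sum of weights 1 + 3 + 1 + 2 = 7)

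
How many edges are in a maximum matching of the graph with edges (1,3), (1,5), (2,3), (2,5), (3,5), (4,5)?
2 (matching: (1,3), (4,5); upper bound floor(n/2) = floor(5/2) = 2)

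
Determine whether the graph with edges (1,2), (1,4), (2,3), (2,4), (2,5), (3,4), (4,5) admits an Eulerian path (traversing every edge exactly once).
Yes — and in fact it has an Eulerian circuit (the graph is connected and all 5 vertices have even degree)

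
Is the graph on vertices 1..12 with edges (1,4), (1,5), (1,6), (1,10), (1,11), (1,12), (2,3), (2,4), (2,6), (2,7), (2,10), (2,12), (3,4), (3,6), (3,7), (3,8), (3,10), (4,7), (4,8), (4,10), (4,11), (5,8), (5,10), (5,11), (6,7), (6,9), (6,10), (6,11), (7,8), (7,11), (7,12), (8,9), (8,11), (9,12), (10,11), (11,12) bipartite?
No (odd cycle of length 3: 6 -> 1 -> 10 -> 6)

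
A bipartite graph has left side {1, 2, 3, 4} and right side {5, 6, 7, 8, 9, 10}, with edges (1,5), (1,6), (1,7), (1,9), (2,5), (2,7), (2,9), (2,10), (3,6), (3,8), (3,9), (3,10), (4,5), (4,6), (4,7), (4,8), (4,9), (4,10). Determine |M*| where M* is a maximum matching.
4 (matching: (1,9), (2,10), (3,8), (4,7); upper bound min(|L|,|R|) = min(4,6) = 4)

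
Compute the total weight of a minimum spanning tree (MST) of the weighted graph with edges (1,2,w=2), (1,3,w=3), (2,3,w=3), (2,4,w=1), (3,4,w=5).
6 (MST edges: (1,2,w=2), (1,3,w=3), (2,4,w=1); sum of weights 2 + 3 + 1 = 6)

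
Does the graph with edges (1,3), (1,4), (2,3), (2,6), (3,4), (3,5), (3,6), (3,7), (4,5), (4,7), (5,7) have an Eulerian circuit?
No (2 vertices have odd degree: {5, 7}; Eulerian circuit requires 0)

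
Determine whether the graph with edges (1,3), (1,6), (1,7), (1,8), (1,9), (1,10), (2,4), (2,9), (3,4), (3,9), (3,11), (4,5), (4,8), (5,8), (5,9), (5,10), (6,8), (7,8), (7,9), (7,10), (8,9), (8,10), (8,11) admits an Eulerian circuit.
Yes (the graph is connected and all 11 vertices have even degree)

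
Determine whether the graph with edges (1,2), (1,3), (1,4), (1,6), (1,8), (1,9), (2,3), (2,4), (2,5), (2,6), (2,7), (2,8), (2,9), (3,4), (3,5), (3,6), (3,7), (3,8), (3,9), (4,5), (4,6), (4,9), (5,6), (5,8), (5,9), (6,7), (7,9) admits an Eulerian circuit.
Yes (the graph is connected and all 9 vertices have even degree)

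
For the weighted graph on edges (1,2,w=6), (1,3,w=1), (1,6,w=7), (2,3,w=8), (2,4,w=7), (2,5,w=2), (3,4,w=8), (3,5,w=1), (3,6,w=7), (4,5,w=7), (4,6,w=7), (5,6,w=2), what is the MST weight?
13 (MST edges: (1,3,w=1), (2,4,w=7), (2,5,w=2), (3,5,w=1), (5,6,w=2); sum of weights 1 + 7 + 2 + 1 + 2 = 13)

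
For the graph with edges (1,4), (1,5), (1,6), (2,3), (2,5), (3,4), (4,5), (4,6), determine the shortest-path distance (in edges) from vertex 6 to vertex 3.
2 (path: 6 -> 4 -> 3, 2 edges)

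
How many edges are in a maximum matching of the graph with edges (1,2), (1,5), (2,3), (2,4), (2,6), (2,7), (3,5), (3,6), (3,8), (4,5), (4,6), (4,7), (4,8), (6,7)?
4 (matching: (1,5), (2,7), (3,8), (4,6); upper bound floor(n/2) = floor(8/2) = 4)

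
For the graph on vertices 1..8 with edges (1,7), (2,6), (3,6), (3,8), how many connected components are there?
4 (components: {1, 7}, {2, 3, 6, 8}, {4}, {5})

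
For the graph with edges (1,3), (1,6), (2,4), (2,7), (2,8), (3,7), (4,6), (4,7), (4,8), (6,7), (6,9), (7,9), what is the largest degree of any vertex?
5 (attained at vertex 7)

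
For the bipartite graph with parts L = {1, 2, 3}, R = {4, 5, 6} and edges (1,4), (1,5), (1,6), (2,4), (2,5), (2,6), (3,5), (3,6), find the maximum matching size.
3 (matching: (1,6), (2,4), (3,5); upper bound min(|L|,|R|) = min(3,3) = 3)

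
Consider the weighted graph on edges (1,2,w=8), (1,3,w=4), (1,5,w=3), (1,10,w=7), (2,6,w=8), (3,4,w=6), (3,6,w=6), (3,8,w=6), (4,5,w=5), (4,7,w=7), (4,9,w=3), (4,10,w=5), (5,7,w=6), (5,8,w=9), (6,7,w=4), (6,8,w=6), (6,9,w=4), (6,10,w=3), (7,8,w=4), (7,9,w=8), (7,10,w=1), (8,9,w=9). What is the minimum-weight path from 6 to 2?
8 (path: 6 -> 2; weights 8 = 8)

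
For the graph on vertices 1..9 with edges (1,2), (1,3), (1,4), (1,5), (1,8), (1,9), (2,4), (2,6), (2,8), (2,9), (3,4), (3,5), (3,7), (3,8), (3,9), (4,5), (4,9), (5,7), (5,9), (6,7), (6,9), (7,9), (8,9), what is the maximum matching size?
4 (matching: (1,8), (2,6), (3,9), (5,7); upper bound floor(n/2) = floor(9/2) = 4)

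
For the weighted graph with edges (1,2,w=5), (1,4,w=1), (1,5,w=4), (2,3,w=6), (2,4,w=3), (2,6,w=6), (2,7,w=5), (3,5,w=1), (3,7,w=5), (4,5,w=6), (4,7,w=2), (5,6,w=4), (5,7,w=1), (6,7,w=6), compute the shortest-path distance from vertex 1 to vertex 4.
1 (path: 1 -> 4; weights 1 = 1)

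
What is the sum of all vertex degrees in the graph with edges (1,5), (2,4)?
4 (handshake: sum of degrees = 2|E| = 2 x 2 = 4)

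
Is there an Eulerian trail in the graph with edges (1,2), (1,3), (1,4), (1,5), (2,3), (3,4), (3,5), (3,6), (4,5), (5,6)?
Yes (the graph is connected and exactly 2 vertices have odd degree: {3, 4}; any Eulerian path must start and end at those)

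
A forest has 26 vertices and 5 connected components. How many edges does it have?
21 (Each of the 5 component trees on V_i vertices has V_i - 1 edges; summing gives V - C = 26 - 5 = 21)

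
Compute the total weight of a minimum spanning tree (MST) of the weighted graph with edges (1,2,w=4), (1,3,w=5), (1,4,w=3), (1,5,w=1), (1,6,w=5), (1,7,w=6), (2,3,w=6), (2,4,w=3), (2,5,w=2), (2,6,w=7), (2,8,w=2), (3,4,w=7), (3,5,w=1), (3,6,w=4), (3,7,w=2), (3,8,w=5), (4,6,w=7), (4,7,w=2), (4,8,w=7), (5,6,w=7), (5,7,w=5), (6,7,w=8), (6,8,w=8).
14 (MST edges: (1,5,w=1), (2,5,w=2), (2,8,w=2), (3,5,w=1), (3,6,w=4), (3,7,w=2), (4,7,w=2); sum of weights 1 + 2 + 2 + 1 + 4 + 2 + 2 = 14)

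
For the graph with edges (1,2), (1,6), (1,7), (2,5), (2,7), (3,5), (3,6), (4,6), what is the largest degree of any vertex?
3 (attained at vertices 1, 2, 6)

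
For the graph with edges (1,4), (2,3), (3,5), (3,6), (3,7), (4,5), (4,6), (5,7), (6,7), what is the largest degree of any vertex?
4 (attained at vertex 3)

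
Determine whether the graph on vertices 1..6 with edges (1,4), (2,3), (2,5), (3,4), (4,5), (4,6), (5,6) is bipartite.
No (odd cycle of length 3: 5 -> 4 -> 6 -> 5)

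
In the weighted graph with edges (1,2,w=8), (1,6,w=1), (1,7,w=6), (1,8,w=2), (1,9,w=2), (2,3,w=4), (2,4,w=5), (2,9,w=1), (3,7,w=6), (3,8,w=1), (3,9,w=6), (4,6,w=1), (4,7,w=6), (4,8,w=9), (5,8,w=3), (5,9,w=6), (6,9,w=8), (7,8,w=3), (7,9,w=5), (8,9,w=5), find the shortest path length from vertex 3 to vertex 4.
5 (path: 3 -> 8 -> 1 -> 6 -> 4; weights 1 + 2 + 1 + 1 = 5)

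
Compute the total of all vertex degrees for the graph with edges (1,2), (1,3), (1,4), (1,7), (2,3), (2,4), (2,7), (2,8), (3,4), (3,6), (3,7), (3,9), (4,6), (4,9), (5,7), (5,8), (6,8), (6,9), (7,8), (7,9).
40 (handshake: sum of degrees = 2|E| = 2 x 20 = 40)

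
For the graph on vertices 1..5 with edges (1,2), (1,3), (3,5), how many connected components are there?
2 (components: {1, 2, 3, 5}, {4})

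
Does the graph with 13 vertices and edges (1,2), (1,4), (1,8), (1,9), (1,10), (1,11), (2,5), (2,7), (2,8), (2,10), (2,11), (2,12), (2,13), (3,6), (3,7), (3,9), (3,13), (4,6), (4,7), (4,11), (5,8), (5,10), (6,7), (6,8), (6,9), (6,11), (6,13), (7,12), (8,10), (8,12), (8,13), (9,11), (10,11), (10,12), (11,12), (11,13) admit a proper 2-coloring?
No (odd cycle of length 3: 2 -> 1 -> 8 -> 2)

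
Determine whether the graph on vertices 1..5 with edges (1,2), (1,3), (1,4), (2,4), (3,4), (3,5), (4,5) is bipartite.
No (odd cycle of length 3: 2 -> 1 -> 4 -> 2)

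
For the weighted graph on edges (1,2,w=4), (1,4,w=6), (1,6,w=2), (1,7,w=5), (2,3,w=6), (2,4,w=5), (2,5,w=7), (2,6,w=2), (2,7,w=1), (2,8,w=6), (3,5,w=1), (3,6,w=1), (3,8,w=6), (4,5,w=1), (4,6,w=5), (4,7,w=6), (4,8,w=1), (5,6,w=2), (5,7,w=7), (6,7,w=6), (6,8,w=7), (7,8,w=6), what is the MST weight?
9 (MST edges: (1,6,w=2), (2,6,w=2), (2,7,w=1), (3,5,w=1), (3,6,w=1), (4,5,w=1), (4,8,w=1); sum of weights 2 + 2 + 1 + 1 + 1 + 1 + 1 = 9)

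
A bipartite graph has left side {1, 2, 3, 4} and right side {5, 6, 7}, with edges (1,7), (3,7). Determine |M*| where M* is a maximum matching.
1 (matching: (1,7); upper bound min(|L|,|R|) = min(4,3) = 3)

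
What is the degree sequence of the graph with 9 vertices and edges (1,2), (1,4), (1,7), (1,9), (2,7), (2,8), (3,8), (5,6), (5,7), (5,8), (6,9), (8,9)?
[4, 4, 3, 3, 3, 3, 2, 1, 1] (degrees: deg(1)=4, deg(2)=3, deg(3)=1, deg(4)=1, deg(5)=3, deg(6)=2, deg(7)=3, deg(8)=4, deg(9)=3)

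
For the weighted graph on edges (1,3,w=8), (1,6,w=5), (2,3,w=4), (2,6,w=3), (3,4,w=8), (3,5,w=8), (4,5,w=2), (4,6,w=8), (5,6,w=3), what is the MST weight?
17 (MST edges: (1,6,w=5), (2,3,w=4), (2,6,w=3), (4,5,w=2), (5,6,w=3); sum of weights 5 + 4 + 3 + 2 + 3 = 17)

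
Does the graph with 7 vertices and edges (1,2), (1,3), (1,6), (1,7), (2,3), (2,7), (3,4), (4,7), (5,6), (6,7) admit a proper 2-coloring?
No (odd cycle of length 3: 6 -> 1 -> 7 -> 6)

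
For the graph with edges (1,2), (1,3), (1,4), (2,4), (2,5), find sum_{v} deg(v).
10 (handshake: sum of degrees = 2|E| = 2 x 5 = 10)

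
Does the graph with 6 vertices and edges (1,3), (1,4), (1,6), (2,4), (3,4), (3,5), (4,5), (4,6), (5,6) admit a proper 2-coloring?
No (odd cycle of length 3: 6 -> 1 -> 4 -> 6)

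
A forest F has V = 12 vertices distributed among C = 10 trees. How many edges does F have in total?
2 (Each of the 10 component trees on V_i vertices has V_i - 1 edges; summing gives V - C = 12 - 10 = 2)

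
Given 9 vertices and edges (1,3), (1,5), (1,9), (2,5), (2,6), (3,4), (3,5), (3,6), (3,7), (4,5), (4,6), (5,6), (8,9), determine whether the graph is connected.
Yes (BFS from 1 visits [1, 3, 5, 9, 4, 6, 7, 2, 8] — all 9 vertices reached)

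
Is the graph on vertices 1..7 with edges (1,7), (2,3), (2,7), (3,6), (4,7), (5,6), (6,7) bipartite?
Yes. Partition: {1, 2, 4, 6}, {3, 5, 7}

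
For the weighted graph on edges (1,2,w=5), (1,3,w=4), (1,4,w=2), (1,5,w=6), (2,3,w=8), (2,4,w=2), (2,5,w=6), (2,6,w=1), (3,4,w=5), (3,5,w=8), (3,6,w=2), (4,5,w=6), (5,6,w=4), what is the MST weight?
11 (MST edges: (1,4,w=2), (2,4,w=2), (2,6,w=1), (3,6,w=2), (5,6,w=4); sum of weights 2 + 2 + 1 + 2 + 4 = 11)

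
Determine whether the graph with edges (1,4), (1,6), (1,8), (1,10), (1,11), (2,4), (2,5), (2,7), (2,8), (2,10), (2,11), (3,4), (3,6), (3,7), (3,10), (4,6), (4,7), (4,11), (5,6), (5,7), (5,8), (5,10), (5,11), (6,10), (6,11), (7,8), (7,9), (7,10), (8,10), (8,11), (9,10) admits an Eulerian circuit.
No (2 vertices have odd degree: {1, 7}; Eulerian circuit requires 0)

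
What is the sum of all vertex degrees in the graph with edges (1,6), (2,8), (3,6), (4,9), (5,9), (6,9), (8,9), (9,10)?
16 (handshake: sum of degrees = 2|E| = 2 x 8 = 16)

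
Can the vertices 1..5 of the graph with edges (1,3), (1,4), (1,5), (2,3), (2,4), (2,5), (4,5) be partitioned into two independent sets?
No (odd cycle of length 3: 5 -> 1 -> 4 -> 5)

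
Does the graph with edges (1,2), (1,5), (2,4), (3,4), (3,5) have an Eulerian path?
Yes — and in fact it has an Eulerian circuit (the graph is connected and all 5 vertices have even degree)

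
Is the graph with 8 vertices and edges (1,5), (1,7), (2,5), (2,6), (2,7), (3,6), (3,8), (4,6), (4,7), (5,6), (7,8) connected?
Yes (BFS from 1 visits [1, 5, 7, 2, 6, 4, 8, 3] — all 8 vertices reached)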